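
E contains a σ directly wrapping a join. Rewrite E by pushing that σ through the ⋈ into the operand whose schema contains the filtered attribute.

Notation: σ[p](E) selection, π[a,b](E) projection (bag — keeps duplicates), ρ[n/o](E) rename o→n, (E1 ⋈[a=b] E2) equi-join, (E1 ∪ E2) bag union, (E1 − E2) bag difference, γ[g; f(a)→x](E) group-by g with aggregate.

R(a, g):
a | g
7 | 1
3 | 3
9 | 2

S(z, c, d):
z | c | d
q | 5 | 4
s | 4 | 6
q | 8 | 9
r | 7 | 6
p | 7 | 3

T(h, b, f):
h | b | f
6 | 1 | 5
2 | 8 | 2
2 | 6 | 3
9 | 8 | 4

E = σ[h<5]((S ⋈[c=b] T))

σ filters on h, owned by the right side.
E' = (S ⋈[c=b] σ[h<5](T))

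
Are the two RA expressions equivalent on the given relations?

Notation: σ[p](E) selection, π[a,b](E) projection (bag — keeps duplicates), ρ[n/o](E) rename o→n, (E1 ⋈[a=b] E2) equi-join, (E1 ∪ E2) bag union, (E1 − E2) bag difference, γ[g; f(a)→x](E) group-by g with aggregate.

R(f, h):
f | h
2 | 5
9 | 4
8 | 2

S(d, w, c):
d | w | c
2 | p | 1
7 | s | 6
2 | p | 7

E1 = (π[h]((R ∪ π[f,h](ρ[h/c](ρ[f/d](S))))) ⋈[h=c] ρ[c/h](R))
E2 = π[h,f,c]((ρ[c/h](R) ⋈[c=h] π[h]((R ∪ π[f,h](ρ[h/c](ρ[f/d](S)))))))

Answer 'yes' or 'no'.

E1 per-node cardinality:
  R → 3
  S → 3
  ρ[f/d](S) → 3
  ρ[h/c](ρ[f/d](S)) → 3
  π[f,h](ρ[h/c](ρ[f/d](S))) → 3
  (R ∪ π[f,h](ρ[h/c](ρ[f/d](S)))) → 6
  π[h]((R ∪ π[f,h](ρ[h/c](ρ[f/d](S))))) → 6
  R → 3
  ρ[c/h](R) → 3
  (π[h]((R ∪ π[f,h](ρ[h/c](ρ[f/d](S))))) ⋈[h=c] ρ[c/h](R)) → 3
E2 per-node cardinality:
  R → 3
  ρ[c/h](R) → 3
  R → 3
  S → 3
  ρ[f/d](S) → 3
  ρ[h/c](ρ[f/d](S)) → 3
  π[f,h](ρ[h/c](ρ[f/d](S))) → 3
  (R ∪ π[f,h](ρ[h/c](ρ[f/d](S)))) → 6
  π[h]((R ∪ π[f,h](ρ[h/c](ρ[f/d](S))))) → 6
  (ρ[c/h](R) ⋈[c=h] π[h]((R ∪ π[f,h](ρ[h/c](ρ[f/d](S)))))) → 3
  π[h,f,c]((ρ[c/h](R) ⋈[c=h] π[h]((R ∪ π[f,h](ρ[h/c](ρ[f/d](S))))))) → 3

E1 and E2 produce the same multiset:
h | f | c
2 | 8 | 2
4 | 9 | 4
5 | 2 | 5

yes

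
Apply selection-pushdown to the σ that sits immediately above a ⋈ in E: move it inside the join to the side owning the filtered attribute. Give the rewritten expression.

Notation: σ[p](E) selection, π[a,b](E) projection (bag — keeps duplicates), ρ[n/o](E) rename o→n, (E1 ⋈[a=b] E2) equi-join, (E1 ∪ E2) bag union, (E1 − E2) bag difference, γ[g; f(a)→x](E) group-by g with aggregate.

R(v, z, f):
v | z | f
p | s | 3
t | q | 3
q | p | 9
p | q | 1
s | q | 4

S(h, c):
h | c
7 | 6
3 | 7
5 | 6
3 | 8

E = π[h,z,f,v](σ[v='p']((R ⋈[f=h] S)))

σ filters on v, owned by the left side.
E' = π[h,z,f,v]((σ[v='p'](R) ⋈[f=h] S))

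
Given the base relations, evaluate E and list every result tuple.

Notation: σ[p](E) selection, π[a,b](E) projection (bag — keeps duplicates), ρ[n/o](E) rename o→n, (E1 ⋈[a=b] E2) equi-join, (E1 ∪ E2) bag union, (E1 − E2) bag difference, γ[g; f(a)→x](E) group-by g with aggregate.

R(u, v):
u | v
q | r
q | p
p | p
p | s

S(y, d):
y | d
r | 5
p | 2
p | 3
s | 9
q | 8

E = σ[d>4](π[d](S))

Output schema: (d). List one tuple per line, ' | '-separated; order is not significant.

Row counts bottom-up:
  S → 5
  π[d](S) → 5
  σ[d>4](π[d](S)) → 3

== RESULT ==
d
5
8
9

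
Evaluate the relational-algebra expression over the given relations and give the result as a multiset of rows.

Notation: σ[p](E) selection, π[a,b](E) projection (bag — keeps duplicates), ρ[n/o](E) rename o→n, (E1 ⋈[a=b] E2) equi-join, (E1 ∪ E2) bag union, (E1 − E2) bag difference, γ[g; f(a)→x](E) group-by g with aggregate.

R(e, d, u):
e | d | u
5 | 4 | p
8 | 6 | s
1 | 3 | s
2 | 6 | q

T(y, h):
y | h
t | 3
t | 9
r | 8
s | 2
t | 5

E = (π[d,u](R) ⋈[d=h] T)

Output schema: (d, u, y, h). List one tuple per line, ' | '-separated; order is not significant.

Row counts bottom-up:
  R → 4
  π[d,u](R) → 4
  T → 5
  (π[d,u](R) ⋈[d=h] T) → 1

== RESULT ==
d | u | y | h
3 | s | t | 3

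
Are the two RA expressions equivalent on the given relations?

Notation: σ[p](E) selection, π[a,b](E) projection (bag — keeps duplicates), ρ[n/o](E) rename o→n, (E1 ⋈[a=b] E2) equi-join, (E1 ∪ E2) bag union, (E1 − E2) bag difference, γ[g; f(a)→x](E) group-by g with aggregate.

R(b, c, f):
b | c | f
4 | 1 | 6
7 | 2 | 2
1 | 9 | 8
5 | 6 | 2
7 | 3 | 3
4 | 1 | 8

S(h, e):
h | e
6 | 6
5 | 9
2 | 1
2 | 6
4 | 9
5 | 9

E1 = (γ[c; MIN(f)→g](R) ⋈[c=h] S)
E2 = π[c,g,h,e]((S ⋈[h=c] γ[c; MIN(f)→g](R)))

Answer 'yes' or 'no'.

E1 per-node cardinality:
  R → 6
  γ[c; MIN(f)→g](R) → 5
  S → 6
  (γ[c; MIN(f)→g](R) ⋈[c=h] S) → 3
E2 per-node cardinality:
  S → 6
  R → 6
  γ[c; MIN(f)→g](R) → 5
  (S ⋈[h=c] γ[c; MIN(f)→g](R)) → 3
  π[c,g,h,e]((S ⋈[h=c] γ[c; MIN(f)→g](R))) → 3

E1 and E2 produce the same multiset:
c | g | h | e
2 | 2 | 2 | 1
2 | 2 | 2 | 6
6 | 2 | 6 | 6

yes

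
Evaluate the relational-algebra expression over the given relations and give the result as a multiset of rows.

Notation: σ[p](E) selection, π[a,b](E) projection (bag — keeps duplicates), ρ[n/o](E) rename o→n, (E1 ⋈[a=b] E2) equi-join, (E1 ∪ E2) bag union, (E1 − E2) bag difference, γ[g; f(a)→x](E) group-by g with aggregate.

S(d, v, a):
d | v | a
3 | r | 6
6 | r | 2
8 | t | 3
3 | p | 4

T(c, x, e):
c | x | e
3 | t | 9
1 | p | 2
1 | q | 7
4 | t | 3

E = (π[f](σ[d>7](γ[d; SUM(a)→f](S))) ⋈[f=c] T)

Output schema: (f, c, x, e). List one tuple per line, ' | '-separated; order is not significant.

Subexpression sizes:
  S → 4
  γ[d; SUM(a)→f](S) → 3
  σ[d>7](γ[d; SUM(a)→f](S)) → 1
  π[f](σ[d>7](γ[d; SUM(a)→f](S))) → 1
  T → 4
  (π[f](σ[d>7](γ[d; SUM(a)→f](S))) ⋈[f=c] T) → 1

== RESULT ==
f | c | x | e
3 | 3 | t | 9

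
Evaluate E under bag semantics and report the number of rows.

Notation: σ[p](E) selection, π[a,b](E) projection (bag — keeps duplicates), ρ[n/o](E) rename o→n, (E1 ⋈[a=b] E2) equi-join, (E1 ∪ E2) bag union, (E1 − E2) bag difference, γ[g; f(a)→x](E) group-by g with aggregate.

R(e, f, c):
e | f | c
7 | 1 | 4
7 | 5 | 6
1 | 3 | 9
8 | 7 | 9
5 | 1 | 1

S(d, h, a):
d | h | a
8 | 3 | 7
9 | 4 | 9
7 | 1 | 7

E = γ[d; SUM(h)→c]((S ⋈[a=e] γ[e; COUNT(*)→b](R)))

Row counts bottom-up:
  S → 3
  R → 5
  γ[e; COUNT(*)→b](R) → 4
  (S ⋈[a=e] γ[e; COUNT(*)→b](R)) → 2
  γ[d; SUM(h)→c]((S ⋈[a=e] γ[e; COUNT(*)→b](R))) → 2

|E| = 2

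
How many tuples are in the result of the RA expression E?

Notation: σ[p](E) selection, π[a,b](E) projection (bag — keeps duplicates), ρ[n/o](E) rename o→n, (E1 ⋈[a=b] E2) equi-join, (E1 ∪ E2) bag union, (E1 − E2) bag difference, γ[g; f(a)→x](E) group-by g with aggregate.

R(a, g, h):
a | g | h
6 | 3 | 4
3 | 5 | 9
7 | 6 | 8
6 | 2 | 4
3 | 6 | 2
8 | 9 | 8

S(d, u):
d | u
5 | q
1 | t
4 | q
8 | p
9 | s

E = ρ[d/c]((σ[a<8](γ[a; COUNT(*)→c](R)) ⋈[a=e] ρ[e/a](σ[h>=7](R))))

Per-node cardinality:
  R → 6
  γ[a; COUNT(*)→c](R) → 4
  σ[a<8](γ[a; COUNT(*)→c](R)) → 3
  R → 6
  σ[h>=7](R) → 3
  ρ[e/a](σ[h>=7](R)) → 3
  (σ[a<8](γ[a; COUNT(*)→c](R)) ⋈[a=e] ρ[e/a](σ[h>=7](R))) → 2
  ρ[d/c]((σ[a<8](γ[a; COUNT(*)→c](R)) ⋈[a=e] ρ[e/a](σ[h>=7](R)))) → 2

|E| = 2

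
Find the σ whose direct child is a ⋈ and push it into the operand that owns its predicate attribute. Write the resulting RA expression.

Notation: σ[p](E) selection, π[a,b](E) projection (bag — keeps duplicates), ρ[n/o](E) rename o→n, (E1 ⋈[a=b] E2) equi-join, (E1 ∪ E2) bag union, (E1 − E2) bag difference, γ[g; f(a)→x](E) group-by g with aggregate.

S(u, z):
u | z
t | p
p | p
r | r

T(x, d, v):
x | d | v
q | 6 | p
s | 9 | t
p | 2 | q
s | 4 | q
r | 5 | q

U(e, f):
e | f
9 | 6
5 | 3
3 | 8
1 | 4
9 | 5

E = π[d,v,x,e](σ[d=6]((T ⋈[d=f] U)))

σ filters on d, owned by the left side.
E' = π[d,v,x,e]((σ[d=6](T) ⋈[d=f] U))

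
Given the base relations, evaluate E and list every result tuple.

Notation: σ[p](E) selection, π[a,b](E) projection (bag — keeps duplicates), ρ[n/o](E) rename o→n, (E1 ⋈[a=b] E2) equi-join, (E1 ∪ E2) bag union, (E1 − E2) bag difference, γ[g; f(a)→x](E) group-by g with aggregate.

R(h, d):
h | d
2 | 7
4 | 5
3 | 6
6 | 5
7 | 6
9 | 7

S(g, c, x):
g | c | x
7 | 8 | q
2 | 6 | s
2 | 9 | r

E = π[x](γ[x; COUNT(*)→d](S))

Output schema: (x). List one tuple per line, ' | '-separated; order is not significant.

Row counts bottom-up:
  S → 3
  γ[x; COUNT(*)→d](S) → 3
  π[x](γ[x; COUNT(*)→d](S)) → 3

== RESULT ==
x
q
r
s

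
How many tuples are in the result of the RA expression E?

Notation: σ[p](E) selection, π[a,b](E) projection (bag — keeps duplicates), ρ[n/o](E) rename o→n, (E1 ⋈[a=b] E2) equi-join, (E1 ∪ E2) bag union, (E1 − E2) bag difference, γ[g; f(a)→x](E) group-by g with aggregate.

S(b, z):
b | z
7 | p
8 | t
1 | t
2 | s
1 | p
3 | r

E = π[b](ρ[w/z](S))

Subexpression sizes:
  S → 6
  ρ[w/z](S) → 6
  π[b](ρ[w/z](S)) → 6

|E| = 6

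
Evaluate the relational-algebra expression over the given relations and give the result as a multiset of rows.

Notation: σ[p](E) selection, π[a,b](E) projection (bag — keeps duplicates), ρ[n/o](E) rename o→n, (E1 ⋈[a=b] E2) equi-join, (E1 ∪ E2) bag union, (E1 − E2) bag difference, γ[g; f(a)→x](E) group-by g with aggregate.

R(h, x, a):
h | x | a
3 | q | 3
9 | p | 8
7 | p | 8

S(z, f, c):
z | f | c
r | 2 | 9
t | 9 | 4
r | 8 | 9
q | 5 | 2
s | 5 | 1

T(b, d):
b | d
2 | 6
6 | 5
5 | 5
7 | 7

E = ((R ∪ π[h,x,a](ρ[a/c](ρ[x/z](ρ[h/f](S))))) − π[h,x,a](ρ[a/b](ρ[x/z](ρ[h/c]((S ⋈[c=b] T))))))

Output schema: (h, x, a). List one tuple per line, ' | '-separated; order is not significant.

Per-node cardinality:
  R → 3
  S → 5
  ρ[h/f](S) → 5
  ρ[x/z](ρ[h/f](S)) → 5
  ρ[a/c](ρ[x/z](ρ[h/f](S))) → 5
  π[h,x,a](ρ[a/c](ρ[x/z](ρ[h/f](S)))) → 5
  (R ∪ π[h,x,a](ρ[a/c](ρ[x/z](ρ[h/f](S))))) → 8
  S → 5
  T → 4
  (S ⋈[c=b] T) → 1
  ρ[h/c]((S ⋈[c=b] T)) → 1
  ρ[x/z](ρ[h/c]((S ⋈[c=b] T))) → 1
  ρ[a/b](ρ[x/z](ρ[h/c]((S ⋈[c=b] T)))) → 1
  π[h,x,a](ρ[a/b](ρ[x/z](ρ[h/c]((S ⋈[c=b] T))))) → 1
  ((R ∪ π[h,x,a](ρ[a/c](ρ[x/z](ρ[h/f](S))))) − π[h,x,a](ρ[a/b](ρ[x/z](ρ[h/c]((S ⋈[c=b] T)))))) → 8

== RESULT ==
h | x | a
2 | r | 9
3 | q | 3
5 | q | 2
5 | s | 1
7 | p | 8
8 | r | 9
9 | p | 8
9 | t | 4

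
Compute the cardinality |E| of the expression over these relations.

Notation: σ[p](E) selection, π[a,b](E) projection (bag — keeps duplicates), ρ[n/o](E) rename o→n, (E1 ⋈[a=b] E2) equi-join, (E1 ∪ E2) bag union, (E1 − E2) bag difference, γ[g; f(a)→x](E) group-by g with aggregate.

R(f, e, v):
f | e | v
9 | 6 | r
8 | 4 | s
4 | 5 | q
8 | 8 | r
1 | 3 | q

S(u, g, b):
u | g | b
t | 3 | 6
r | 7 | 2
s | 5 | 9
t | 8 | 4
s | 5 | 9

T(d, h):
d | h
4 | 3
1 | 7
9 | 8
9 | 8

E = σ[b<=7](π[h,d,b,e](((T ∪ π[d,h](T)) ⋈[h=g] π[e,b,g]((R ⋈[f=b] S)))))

Per-node cardinality:
  T → 4
  T → 4
  π[d,h](T) → 4
  (T ∪ π[d,h](T)) → 8
  R → 5
  S → 5
  (R ⋈[f=b] S) → 3
  π[e,b,g]((R ⋈[f=b] S)) → 3
  ((T ∪ π[d,h](T)) ⋈[h=g] π[e,b,g]((R ⋈[f=b] S))) → 4
  π[h,d,b,e](((T ∪ π[d,h](T)) ⋈[h=g] π[e,b,g]((R ⋈[f=b] S)))) → 4
  σ[b<=7](π[h,d,b,e](((T ∪ π[d,h](T)) ⋈[h=g] π[e,b,g]((R ⋈[f=b] S))))) → 4

|E| = 4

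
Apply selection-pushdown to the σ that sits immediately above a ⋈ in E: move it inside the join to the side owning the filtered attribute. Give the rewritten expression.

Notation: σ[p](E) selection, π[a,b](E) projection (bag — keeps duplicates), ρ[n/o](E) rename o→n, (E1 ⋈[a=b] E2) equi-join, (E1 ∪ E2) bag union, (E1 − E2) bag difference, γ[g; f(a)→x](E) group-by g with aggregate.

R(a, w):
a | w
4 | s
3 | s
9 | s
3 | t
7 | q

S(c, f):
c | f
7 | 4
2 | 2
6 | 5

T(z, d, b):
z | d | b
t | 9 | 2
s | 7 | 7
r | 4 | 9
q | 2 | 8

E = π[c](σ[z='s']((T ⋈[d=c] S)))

σ filters on z, owned by the left side.
E' = π[c]((σ[z='s'](T) ⋈[d=c] S))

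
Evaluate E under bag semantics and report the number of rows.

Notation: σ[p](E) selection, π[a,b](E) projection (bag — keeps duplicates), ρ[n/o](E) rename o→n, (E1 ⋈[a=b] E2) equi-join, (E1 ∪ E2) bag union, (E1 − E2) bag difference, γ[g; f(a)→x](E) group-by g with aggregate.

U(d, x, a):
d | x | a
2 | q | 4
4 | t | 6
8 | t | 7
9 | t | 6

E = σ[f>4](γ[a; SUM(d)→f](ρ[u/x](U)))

Row counts bottom-up:
  U → 4
  ρ[u/x](U) → 4
  γ[a; SUM(d)→f](ρ[u/x](U)) → 3
  σ[f>4](γ[a; SUM(d)→f](ρ[u/x](U))) → 2

|E| = 2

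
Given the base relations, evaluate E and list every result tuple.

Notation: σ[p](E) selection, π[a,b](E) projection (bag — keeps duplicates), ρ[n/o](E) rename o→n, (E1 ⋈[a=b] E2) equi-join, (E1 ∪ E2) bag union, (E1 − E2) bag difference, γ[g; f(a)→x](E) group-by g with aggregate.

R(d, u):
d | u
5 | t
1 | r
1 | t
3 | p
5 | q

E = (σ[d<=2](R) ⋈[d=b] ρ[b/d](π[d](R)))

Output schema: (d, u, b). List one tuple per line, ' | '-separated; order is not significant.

Stepwise |·|:
  R → 5
  σ[d<=2](R) → 2
  R → 5
  π[d](R) → 5
  ρ[b/d](π[d](R)) → 5
  (σ[d<=2](R) ⋈[d=b] ρ[b/d](π[d](R))) → 4

== RESULT ==
d | u | b
1 | r | 1
1 | r | 1
1 | t | 1
1 | t | 1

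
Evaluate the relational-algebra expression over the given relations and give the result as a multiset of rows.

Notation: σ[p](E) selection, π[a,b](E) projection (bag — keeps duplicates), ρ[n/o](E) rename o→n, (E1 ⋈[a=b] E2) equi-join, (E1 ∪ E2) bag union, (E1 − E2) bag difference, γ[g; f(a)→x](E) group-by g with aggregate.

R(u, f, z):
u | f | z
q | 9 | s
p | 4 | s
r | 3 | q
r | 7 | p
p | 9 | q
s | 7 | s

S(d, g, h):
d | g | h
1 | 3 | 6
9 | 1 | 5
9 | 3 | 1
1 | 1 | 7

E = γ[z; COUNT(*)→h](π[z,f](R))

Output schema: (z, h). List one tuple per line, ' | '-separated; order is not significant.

Per-node cardinality:
  R → 6
  π[z,f](R) → 6
  γ[z; COUNT(*)→h](π[z,f](R)) → 3

== RESULT ==
z | h
p | 1
q | 2
s | 3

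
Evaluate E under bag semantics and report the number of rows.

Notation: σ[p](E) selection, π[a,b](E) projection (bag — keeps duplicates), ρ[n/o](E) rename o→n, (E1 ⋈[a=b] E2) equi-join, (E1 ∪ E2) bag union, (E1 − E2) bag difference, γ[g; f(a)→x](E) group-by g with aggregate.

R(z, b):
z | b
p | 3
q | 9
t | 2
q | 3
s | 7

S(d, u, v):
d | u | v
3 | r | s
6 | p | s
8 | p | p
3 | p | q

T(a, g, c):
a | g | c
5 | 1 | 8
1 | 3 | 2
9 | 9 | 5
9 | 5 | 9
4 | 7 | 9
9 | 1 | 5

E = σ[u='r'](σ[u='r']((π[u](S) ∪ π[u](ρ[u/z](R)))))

Subexpression sizes:
  S → 4
  π[u](S) → 4
  R → 5
  ρ[u/z](R) → 5
  π[u](ρ[u/z](R)) → 5
  (π[u](S) ∪ π[u](ρ[u/z](R))) → 9
  σ[u='r']((π[u](S) ∪ π[u](ρ[u/z](R)))) → 1
  σ[u='r'](σ[u='r']((π[u](S) ∪ π[u](ρ[u/z](R))))) → 1

|E| = 1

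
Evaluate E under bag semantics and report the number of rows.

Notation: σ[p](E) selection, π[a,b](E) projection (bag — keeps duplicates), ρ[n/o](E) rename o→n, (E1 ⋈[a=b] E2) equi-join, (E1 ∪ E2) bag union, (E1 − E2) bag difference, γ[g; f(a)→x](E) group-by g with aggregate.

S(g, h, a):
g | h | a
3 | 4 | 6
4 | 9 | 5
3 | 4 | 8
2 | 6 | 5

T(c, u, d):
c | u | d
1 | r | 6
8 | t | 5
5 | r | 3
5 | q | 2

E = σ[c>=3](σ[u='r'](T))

Per-node cardinality:
  T → 4
  σ[u='r'](T) → 2
  σ[c>=3](σ[u='r'](T)) → 1

|E| = 1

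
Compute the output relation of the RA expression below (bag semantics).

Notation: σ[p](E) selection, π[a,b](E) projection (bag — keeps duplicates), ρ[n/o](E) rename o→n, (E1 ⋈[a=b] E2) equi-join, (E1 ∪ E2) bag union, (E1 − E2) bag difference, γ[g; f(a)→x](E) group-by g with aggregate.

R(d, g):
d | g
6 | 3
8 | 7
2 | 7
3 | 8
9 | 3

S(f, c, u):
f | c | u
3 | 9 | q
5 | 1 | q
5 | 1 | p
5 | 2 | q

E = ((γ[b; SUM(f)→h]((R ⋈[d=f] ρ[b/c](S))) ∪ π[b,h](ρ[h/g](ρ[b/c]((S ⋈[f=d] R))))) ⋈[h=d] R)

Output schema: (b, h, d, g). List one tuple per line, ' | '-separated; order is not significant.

Row counts bottom-up:
  R → 5
  S → 4
  ρ[b/c](S) → 4
  (R ⋈[d=f] ρ[b/c](S)) → 1
  γ[b; SUM(f)→h]((R ⋈[d=f] ρ[b/c](S))) → 1
  S → 4
  R → 5
  (S ⋈[f=d] R) → 1
  ρ[b/c]((S ⋈[f=d] R)) → 1
  ρ[h/g](ρ[b/c]((S ⋈[f=d] R))) → 1
  π[b,h](ρ[h/g](ρ[b/c]((S ⋈[f=d] R)))) → 1
  (γ[b; SUM(f)→h]((R ⋈[d=f] ρ[b/c](S))) ∪ π[b,h](ρ[h/g](ρ[b/c]((S ⋈[f=d] R))))) → 2
  R → 5
  ((γ[b; SUM(f)→h]((R ⋈[d=f] ρ[b/c](S))) ∪ π[b,h](ρ[h/g](ρ[b/c]((S ⋈[f=d] R))))) ⋈[h=d] R) → 2

== RESULT ==
b | h | d | g
9 | 3 | 3 | 8
9 | 8 | 8 | 7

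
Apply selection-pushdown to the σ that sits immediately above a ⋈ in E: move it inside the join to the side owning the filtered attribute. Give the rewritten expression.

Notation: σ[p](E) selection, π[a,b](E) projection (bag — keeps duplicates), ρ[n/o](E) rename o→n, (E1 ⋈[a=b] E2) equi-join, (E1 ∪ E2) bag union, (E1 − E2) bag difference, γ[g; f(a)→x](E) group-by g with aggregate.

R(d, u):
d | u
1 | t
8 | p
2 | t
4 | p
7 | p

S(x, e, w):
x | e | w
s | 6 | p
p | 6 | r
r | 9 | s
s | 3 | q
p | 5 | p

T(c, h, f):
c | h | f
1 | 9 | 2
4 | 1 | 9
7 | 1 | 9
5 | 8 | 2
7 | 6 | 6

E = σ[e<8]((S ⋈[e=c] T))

σ filters on e, owned by the left side.
E' = (σ[e<8](S) ⋈[e=c] T)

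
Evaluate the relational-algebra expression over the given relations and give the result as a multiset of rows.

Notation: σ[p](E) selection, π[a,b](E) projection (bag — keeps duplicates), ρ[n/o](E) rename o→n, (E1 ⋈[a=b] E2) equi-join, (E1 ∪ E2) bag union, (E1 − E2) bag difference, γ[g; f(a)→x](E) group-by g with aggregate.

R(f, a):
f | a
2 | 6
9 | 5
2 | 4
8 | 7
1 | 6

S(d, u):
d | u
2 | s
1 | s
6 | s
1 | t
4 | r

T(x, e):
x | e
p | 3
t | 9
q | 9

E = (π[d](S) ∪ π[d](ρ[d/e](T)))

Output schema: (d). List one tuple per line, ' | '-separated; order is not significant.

Subexpression sizes:
  S → 5
  π[d](S) → 5
  T → 3
  ρ[d/e](T) → 3
  π[d](ρ[d/e](T)) → 3
  (π[d](S) ∪ π[d](ρ[d/e](T))) → 8

== RESULT ==
d
1
1
2
3
4
6
9
9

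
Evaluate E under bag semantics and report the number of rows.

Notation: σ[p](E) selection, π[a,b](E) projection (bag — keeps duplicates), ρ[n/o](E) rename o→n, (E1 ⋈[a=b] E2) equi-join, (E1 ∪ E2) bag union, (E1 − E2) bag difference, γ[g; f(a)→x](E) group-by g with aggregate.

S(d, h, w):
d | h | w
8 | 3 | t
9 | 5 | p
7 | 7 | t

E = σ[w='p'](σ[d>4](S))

Subexpression sizes:
  S → 3
  σ[d>4](S) → 3
  σ[w='p'](σ[d>4](S)) → 1

|E| = 1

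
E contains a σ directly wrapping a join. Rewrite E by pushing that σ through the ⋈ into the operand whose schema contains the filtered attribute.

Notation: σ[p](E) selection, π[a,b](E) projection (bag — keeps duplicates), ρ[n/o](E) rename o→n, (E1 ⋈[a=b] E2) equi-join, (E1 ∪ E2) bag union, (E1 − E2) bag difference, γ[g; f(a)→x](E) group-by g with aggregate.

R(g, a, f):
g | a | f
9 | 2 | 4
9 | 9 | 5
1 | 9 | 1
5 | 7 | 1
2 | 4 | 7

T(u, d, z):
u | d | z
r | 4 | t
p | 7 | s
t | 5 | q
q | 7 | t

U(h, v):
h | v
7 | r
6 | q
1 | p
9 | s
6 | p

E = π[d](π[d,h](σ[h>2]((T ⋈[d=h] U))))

σ filters on h, owned by the right side.
E' = π[d](π[d,h]((T ⋈[d=h] σ[h>2](U))))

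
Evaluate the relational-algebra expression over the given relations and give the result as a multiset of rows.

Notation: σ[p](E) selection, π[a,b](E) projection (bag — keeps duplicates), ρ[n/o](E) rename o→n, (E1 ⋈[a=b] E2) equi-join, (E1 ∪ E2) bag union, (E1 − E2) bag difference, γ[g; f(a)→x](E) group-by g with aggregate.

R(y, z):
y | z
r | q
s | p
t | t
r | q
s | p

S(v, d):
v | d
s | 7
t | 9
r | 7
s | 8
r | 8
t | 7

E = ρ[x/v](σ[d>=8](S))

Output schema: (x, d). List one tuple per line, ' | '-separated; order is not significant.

Row counts bottom-up:
  S → 6
  σ[d>=8](S) → 3
  ρ[x/v](σ[d>=8](S)) → 3

== RESULT ==
x | d
r | 8
s | 8
t | 9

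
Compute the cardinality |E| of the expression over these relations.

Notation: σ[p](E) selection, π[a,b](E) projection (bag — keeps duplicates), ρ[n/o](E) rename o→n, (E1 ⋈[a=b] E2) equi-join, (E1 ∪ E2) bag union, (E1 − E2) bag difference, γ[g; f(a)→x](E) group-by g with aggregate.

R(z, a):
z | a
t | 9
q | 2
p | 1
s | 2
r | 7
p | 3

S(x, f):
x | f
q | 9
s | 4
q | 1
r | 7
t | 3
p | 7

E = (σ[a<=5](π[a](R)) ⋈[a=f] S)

Row counts bottom-up:
  R → 6
  π[a](R) → 6
  σ[a<=5](π[a](R)) → 4
  S → 6
  (σ[a<=5](π[a](R)) ⋈[a=f] S) → 2

|E| = 2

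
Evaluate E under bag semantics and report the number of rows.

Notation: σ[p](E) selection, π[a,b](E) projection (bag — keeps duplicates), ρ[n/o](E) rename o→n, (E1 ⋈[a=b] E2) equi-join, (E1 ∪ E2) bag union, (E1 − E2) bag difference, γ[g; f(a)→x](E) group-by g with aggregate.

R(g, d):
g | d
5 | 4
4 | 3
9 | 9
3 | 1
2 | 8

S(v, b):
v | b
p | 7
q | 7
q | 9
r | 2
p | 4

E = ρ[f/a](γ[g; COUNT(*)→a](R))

Row counts bottom-up:
  R → 5
  γ[g; COUNT(*)→a](R) → 5
  ρ[f/a](γ[g; COUNT(*)→a](R)) → 5

|E| = 5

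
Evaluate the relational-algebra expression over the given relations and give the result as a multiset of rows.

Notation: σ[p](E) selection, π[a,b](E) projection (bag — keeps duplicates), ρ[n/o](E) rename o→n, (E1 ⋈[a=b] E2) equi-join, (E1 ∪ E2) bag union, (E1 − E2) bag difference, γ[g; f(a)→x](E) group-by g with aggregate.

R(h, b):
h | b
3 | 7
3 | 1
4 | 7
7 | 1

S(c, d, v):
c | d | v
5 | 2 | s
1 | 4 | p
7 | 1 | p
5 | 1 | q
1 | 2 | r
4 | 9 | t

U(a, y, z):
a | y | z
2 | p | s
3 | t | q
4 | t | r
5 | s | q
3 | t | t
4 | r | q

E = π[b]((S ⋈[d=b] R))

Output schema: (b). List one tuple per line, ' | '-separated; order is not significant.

Stepwise |·|:
  S → 6
  R → 4
  (S ⋈[d=b] R) → 4
  π[b]((S ⋈[d=b] R)) → 4

== RESULT ==
b
1
1
1
1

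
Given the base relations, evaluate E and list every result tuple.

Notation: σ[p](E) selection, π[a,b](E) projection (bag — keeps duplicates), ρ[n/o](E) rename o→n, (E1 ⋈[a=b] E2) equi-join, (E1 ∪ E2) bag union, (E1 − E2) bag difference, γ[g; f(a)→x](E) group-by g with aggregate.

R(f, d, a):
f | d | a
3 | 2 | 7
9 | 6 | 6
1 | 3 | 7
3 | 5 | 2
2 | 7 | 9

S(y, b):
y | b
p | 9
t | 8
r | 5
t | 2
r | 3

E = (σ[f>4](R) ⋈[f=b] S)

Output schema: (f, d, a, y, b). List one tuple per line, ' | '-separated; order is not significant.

Subexpression sizes:
  R → 5
  σ[f>4](R) → 1
  S → 5
  (σ[f>4](R) ⋈[f=b] S) → 1

== RESULT ==
f | d | a | y | b
9 | 6 | 6 | p | 9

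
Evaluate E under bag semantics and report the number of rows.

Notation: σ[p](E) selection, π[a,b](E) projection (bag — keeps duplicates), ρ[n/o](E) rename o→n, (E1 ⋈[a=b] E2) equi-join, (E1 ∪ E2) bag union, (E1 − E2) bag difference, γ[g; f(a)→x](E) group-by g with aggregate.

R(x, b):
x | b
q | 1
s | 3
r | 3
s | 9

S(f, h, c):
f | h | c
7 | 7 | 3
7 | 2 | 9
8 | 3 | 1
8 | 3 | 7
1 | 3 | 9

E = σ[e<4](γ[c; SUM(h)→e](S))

Subexpression sizes:
  S → 5
  γ[c; SUM(h)→e](S) → 4
  σ[e<4](γ[c; SUM(h)→e](S)) → 2

|E| = 2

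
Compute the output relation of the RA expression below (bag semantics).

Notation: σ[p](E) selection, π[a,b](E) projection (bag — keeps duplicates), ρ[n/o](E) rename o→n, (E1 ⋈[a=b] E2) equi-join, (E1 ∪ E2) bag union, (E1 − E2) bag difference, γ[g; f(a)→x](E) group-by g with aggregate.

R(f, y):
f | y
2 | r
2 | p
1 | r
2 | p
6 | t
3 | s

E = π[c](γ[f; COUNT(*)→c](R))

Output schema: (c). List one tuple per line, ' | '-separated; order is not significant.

Stepwise |·|:
  R → 6
  γ[f; COUNT(*)→c](R) → 4
  π[c](γ[f; COUNT(*)→c](R)) → 4

== RESULT ==
c
1
1
1
3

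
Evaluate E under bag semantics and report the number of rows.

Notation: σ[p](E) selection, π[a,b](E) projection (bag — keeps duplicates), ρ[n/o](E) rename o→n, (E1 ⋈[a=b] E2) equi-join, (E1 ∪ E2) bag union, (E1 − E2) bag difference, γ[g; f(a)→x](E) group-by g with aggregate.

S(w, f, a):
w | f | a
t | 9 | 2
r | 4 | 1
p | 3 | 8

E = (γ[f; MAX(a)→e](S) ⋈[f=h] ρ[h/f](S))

Subexpression sizes:
  S → 3
  γ[f; MAX(a)→e](S) → 3
  S → 3
  ρ[h/f](S) → 3
  (γ[f; MAX(a)→e](S) ⋈[f=h] ρ[h/f](S)) → 3

|E| = 3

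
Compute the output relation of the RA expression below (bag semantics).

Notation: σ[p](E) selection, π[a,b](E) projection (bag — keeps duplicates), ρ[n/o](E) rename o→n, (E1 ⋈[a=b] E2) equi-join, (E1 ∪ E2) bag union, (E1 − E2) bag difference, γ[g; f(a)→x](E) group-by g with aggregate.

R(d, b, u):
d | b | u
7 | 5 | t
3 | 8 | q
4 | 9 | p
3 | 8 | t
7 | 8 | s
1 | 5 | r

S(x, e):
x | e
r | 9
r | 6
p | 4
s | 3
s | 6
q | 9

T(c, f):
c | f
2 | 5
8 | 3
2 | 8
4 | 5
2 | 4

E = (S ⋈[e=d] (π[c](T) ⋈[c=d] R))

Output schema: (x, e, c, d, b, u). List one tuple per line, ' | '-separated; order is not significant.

Per-node cardinality:
  S → 6
  T → 5
  π[c](T) → 5
  R → 6
  (π[c](T) ⋈[c=d] R) → 1
  (S ⋈[e=d] (π[c](T) ⋈[c=d] R)) → 1

== RESULT ==
x | e | c | d | b | u
p | 4 | 4 | 4 | 9 | p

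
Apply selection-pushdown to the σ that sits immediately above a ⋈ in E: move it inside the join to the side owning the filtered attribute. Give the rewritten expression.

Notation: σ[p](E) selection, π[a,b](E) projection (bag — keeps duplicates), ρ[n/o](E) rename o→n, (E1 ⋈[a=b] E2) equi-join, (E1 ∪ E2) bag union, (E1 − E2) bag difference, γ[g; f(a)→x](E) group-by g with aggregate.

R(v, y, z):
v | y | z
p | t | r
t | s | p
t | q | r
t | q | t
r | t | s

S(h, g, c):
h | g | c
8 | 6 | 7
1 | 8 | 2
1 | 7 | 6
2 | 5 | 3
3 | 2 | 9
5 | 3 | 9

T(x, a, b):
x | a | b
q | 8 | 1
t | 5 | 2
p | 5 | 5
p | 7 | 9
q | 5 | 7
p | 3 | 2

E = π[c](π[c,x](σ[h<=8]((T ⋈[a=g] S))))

σ filters on h, owned by the right side.
E' = π[c](π[c,x]((T ⋈[a=g] σ[h<=8](S))))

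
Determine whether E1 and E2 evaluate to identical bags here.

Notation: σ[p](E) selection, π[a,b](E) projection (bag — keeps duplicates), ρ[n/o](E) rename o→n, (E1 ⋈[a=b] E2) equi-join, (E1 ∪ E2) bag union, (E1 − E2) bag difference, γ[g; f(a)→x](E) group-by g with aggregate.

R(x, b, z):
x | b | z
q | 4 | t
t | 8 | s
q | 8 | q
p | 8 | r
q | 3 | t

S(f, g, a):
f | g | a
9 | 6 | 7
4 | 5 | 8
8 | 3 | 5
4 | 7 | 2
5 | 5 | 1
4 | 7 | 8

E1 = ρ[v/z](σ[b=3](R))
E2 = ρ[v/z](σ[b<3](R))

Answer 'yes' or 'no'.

E1 stepwise |·|:
  R → 5
  σ[b=3](R) → 1
  ρ[v/z](σ[b=3](R)) → 1
E2 stepwise |·|:
  R → 5
  σ[b<3](R) → 0
  ρ[v/z](σ[b<3](R)) → 0

E1 result:
x | b | v
q | 3 | t
E2 result:
x | b | v
(0 rows)
Witness: ('q', 3, 't') appears 1× in E1 but 0× in E2.

no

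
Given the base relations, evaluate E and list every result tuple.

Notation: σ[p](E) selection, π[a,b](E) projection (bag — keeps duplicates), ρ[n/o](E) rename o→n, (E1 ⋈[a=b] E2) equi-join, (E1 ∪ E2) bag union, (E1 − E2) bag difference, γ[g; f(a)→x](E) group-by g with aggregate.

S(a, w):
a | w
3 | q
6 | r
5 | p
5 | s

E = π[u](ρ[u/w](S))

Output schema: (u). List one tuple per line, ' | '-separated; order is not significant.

Per-node cardinality:
  S → 4
  ρ[u/w](S) → 4
  π[u](ρ[u/w](S)) → 4

== RESULT ==
u
p
q
r
s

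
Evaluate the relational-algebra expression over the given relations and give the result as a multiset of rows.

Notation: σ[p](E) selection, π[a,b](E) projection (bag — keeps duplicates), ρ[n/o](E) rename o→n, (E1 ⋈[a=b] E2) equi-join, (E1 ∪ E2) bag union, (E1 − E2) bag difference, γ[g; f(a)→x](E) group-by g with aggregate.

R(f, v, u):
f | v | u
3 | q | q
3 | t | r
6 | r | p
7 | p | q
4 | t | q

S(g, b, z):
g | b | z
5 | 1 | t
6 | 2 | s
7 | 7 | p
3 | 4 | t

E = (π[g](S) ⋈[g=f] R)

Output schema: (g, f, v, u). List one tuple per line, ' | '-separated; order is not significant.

Stepwise |·|:
  S → 4
  π[g](S) → 4
  R → 5
  (π[g](S) ⋈[g=f] R) → 4

== RESULT ==
g | f | v | u
3 | 3 | q | q
3 | 3 | t | r
6 | 6 | r | p
7 | 7 | p | q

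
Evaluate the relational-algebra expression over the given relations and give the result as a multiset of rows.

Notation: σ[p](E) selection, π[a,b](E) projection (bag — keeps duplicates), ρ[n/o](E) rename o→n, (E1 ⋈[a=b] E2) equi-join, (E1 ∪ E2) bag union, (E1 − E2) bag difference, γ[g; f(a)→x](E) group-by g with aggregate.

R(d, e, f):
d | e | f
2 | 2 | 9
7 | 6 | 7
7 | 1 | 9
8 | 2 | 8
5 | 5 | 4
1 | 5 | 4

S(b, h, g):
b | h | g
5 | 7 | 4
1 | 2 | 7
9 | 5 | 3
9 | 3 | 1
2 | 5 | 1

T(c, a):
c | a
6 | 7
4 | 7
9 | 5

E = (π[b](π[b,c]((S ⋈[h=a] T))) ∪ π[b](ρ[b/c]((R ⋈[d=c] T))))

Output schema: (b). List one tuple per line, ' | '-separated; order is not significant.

Stepwise |·|:
  S → 5
  T → 3
  (S ⋈[h=a] T) → 4
  π[b,c]((S ⋈[h=a] T)) → 4
  π[b](π[b,c]((S ⋈[h=a] T))) → 4
  R → 6
  T → 3
  (R ⋈[d=c] T) → 0
  ρ[b/c]((R ⋈[d=c] T)) → 0
  π[b](ρ[b/c]((R ⋈[d=c] T))) → 0
  (π[b](π[b,c]((S ⋈[h=a] T))) ∪ π[b](ρ[b/c]((R ⋈[d=c] T)))) → 4

== RESULT ==
b
2
5
5
9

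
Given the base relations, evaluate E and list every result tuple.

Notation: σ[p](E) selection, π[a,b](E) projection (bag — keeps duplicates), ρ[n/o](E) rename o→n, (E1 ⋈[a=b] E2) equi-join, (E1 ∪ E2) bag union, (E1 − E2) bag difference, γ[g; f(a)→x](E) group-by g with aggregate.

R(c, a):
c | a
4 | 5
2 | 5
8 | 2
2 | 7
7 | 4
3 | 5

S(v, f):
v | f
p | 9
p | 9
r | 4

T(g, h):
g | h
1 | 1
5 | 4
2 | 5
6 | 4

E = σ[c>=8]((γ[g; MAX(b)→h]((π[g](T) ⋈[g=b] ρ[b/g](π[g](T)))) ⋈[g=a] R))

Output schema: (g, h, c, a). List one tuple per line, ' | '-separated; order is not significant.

Subexpression sizes:
  T → 4
  π[g](T) → 4
  T → 4
  π[g](T) → 4
  ρ[b/g](π[g](T)) → 4
  (π[g](T) ⋈[g=b] ρ[b/g](π[g](T))) → 4
  γ[g; MAX(b)→h]((π[g](T) ⋈[g=b] ρ[b/g](π[g](T)))) → 4
  R → 6
  (γ[g; MAX(b)→h]((π[g](T) ⋈[g=b] ρ[b/g](π[g](T)))) ⋈[g=a] R) → 4
  σ[c>=8]((γ[g; MAX(b)→h]((π[g](T) ⋈[g=b] ρ[b/g](π[g](T)))) ⋈[g=a] R)) → 1

== RESULT ==
g | h | c | a
2 | 2 | 8 | 2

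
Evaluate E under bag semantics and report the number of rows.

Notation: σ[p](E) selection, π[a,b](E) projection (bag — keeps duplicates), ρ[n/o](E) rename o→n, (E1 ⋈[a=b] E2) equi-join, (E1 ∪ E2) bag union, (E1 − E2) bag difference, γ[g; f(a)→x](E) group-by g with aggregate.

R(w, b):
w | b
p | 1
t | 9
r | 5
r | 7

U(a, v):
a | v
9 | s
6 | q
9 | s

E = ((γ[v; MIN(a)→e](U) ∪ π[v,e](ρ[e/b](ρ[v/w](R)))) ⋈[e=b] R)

Stepwise |·|:
  U → 3
  γ[v; MIN(a)→e](U) → 2
  R → 4
  ρ[v/w](R) → 4
  ρ[e/b](ρ[v/w](R)) → 4
  π[v,e](ρ[e/b](ρ[v/w](R))) → 4
  (γ[v; MIN(a)→e](U) ∪ π[v,e](ρ[e/b](ρ[v/w](R)))) → 6
  R → 4
  ((γ[v; MIN(a)→e](U) ∪ π[v,e](ρ[e/b](ρ[v/w](R)))) ⋈[e=b] R) → 5

|E| = 5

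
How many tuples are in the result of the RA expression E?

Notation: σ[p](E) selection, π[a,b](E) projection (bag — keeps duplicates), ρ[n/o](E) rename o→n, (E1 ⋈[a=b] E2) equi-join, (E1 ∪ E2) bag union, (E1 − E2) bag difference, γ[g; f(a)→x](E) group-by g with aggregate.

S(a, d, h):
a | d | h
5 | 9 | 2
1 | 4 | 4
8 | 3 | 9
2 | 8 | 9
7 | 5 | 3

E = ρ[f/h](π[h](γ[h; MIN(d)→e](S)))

Per-node cardinality:
  S → 5
  γ[h; MIN(d)→e](S) → 4
  π[h](γ[h; MIN(d)→e](S)) → 4
  ρ[f/h](π[h](γ[h; MIN(d)→e](S))) → 4

|E| = 4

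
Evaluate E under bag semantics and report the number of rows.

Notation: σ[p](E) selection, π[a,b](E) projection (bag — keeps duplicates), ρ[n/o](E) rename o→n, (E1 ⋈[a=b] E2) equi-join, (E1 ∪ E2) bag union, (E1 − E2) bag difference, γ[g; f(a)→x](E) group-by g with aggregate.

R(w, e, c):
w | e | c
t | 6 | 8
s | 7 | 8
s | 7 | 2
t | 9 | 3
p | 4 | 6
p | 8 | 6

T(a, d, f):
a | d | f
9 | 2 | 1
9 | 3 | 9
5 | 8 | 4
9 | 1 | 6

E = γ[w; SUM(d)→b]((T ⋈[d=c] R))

Subexpression sizes:
  T → 4
  R → 6
  (T ⋈[d=c] R) → 4
  γ[w; SUM(d)→b]((T ⋈[d=c] R)) → 2

|E| = 2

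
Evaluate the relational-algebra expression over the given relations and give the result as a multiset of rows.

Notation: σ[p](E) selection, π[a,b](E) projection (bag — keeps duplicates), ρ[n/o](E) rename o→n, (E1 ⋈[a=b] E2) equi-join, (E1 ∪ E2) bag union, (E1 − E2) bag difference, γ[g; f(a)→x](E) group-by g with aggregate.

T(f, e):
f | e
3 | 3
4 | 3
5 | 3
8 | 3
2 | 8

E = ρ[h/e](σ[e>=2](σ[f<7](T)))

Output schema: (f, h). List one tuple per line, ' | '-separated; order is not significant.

Row counts bottom-up:
  T → 5
  σ[f<7](T) → 4
  σ[e>=2](σ[f<7](T)) → 4
  ρ[h/e](σ[e>=2](σ[f<7](T))) → 4

== RESULT ==
f | h
2 | 8
3 | 3
4 | 3
5 | 3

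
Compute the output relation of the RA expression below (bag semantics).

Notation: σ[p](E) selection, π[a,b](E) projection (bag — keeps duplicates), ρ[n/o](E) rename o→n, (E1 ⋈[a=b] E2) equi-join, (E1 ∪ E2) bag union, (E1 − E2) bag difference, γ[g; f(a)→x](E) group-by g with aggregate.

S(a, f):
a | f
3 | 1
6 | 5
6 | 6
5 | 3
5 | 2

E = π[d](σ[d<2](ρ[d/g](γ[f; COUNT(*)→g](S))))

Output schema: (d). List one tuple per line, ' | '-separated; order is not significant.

Subexpression sizes:
  S → 5
  γ[f; COUNT(*)→g](S) → 5
  ρ[d/g](γ[f; COUNT(*)→g](S)) → 5
  σ[d<2](ρ[d/g](γ[f; COUNT(*)→g](S))) → 5
  π[d](σ[d<2](ρ[d/g](γ[f; COUNT(*)→g](S)))) → 5

== RESULT ==
d
1
1
1
1
1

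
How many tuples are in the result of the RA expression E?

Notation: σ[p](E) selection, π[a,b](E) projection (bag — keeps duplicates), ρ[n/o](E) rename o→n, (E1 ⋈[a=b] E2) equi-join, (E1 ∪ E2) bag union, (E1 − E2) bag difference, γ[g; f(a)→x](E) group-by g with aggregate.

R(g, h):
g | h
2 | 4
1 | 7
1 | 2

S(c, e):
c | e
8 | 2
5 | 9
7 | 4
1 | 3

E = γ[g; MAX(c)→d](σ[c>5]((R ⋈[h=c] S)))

Subexpression sizes:
  R → 3
  S → 4
  (R ⋈[h=c] S) → 1
  σ[c>5]((R ⋈[h=c] S)) → 1
  γ[g; MAX(c)→d](σ[c>5]((R ⋈[h=c] S))) → 1

|E| = 1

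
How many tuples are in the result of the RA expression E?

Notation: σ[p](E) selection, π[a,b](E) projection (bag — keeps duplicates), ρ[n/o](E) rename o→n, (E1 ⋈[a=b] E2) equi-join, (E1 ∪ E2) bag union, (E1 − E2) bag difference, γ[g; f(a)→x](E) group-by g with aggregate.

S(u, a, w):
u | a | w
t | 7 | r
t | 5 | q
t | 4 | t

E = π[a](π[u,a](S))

Per-node cardinality:
  S → 3
  π[u,a](S) → 3
  π[a](π[u,a](S)) → 3

|E| = 3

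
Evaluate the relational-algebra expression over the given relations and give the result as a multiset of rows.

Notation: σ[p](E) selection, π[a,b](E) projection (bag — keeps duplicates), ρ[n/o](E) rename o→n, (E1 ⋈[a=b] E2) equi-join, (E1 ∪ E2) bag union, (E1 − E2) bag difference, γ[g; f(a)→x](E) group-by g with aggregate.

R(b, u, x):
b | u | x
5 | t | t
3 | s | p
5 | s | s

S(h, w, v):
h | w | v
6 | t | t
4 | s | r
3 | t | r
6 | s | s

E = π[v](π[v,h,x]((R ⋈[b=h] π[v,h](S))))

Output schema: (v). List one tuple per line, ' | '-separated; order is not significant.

Row counts bottom-up:
  R → 3
  S → 4
  π[v,h](S) → 4
  (R ⋈[b=h] π[v,h](S)) → 1
  π[v,h,x]((R ⋈[b=h] π[v,h](S))) → 1
  π[v](π[v,h,x]((R ⋈[b=h] π[v,h](S)))) → 1

== RESULT ==
v
r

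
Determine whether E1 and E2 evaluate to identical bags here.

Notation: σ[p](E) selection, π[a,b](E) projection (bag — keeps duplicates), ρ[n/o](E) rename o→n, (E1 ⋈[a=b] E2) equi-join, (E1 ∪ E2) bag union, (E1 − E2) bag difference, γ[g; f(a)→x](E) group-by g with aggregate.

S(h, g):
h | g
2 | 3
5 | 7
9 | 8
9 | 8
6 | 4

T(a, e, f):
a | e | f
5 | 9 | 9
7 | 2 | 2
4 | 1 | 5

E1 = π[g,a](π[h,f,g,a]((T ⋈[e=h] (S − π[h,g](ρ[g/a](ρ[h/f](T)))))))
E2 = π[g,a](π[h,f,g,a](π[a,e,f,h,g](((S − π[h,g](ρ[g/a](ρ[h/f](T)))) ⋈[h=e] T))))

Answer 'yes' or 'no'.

E1 stepwise |·|:
  T → 3
  S → 5
  T → 3
  ρ[h/f](T) → 3
  ρ[g/a](ρ[h/f](T)) → 3
  π[h,g](ρ[g/a](ρ[h/f](T))) → 3
  (S − π[h,g](ρ[g/a](ρ[h/f](T)))) → 5
  (T ⋈[e=h] (S − π[h,g](ρ[g/a](ρ[h/f](T))))) → 3
  π[h,f,g,a]((T ⋈[e=h] (S − π[h,g](ρ[g/a](ρ[h/f](T)))))) → 3
  π[g,a](π[h,f,g,a]((T ⋈[e=h] (S − π[h,g](ρ[g/a](ρ[h/f](T))))))) → 3
E2 stepwise |·|:
  S → 5
  T → 3
  ρ[h/f](T) → 3
  ρ[g/a](ρ[h/f](T)) → 3
  π[h,g](ρ[g/a](ρ[h/f](T))) → 3
  (S − π[h,g](ρ[g/a](ρ[h/f](T)))) → 5
  T → 3
  ((S − π[h,g](ρ[g/a](ρ[h/f](T)))) ⋈[h=e] T) → 3
  π[a,e,f,h,g](((S − π[h,g](ρ[g/a](ρ[h/f](T)))) ⋈[h=e] T)) → 3
  π[h,f,g,a](π[a,e,f,h,g](((S − π[h,g](ρ[g/a](ρ[h/f](T)))) ⋈[h=e] T))) → 3
  π[g,a](π[h,f,g,a](π[a,e,f,h,g](((S − π[h,g](ρ[g/a](ρ[h/f](T)))) ⋈[h=e] T)))) → 3

E1 and E2 produce the same multiset:
g | a
3 | 7
8 | 5
8 | 5

yes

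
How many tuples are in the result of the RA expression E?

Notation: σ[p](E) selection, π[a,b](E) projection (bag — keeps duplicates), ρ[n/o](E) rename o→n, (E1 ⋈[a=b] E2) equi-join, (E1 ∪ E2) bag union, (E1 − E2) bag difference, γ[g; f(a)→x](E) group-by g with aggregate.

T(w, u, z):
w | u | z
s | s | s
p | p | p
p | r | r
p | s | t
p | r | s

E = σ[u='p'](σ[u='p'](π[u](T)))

Per-node cardinality:
  T → 5
  π[u](T) → 5
  σ[u='p'](π[u](T)) → 1
  σ[u='p'](σ[u='p'](π[u](T))) → 1

|E| = 1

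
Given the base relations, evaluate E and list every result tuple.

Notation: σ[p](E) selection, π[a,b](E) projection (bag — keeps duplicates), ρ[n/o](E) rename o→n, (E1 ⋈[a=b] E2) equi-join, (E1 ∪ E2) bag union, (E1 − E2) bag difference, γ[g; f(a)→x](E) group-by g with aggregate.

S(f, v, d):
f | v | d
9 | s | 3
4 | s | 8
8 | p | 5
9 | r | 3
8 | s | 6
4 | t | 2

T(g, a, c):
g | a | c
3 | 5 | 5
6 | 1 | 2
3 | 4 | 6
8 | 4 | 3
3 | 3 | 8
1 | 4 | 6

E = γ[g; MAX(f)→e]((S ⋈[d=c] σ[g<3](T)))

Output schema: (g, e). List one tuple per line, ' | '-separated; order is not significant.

Row counts bottom-up:
  S → 6
  T → 6
  σ[g<3](T) → 1
  (S ⋈[d=c] σ[g<3](T)) → 1
  γ[g; MAX(f)→e]((S ⋈[d=c] σ[g<3](T))) → 1

== RESULT ==
g | e
1 | 8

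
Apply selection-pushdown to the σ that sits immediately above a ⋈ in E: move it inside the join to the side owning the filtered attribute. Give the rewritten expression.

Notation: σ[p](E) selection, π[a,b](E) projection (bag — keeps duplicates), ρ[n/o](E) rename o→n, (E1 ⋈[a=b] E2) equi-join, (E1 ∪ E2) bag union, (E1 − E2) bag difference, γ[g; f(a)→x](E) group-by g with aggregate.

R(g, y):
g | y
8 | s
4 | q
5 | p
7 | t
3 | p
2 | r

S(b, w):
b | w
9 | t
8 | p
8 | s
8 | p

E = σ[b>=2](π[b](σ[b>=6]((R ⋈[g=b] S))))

σ filters on b, owned by the right side.
E' = σ[b>=2](π[b]((R ⋈[g=b] σ[b>=6](S))))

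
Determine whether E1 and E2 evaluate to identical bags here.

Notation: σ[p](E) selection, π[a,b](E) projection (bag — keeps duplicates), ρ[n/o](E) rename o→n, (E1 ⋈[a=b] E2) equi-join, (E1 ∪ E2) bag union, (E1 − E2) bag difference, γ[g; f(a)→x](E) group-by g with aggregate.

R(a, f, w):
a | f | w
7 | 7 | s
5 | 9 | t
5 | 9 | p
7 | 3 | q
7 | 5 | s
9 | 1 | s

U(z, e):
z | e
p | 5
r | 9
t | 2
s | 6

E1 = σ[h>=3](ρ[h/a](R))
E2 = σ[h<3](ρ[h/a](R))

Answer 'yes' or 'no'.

E1 per-node cardinality:
  R → 6
  ρ[h/a](R) → 6
  σ[h>=3](ρ[h/a](R)) → 6
E2 per-node cardinality:
  R → 6
  ρ[h/a](R) → 6
  σ[h<3](ρ[h/a](R)) → 0

E1 result:
h | f | w
5 | 9 | p
5 | 9 | t
7 | 3 | q
7 | 5 | s
7 | 7 | s
9 | 1 | s
E2 result:
h | f | w
(0 rows)
Witness: (5, 9, 'p') appears 1× in E1 but 0× in E2.

no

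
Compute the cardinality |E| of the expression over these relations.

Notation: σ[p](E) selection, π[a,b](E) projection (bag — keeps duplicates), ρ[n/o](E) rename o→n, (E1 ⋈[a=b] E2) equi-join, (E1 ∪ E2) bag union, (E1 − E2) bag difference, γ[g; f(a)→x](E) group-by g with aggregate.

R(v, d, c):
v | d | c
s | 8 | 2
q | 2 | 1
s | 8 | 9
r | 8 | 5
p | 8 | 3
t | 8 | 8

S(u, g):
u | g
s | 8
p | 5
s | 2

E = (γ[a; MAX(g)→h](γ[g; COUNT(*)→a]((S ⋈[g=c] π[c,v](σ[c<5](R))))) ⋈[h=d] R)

Row counts bottom-up:
  S → 3
  R → 6
  σ[c<5](R) → 3
  π[c,v](σ[c<5](R)) → 3
  (S ⋈[g=c] π[c,v](σ[c<5](R))) → 1
  γ[g; COUNT(*)→a]((S ⋈[g=c] π[c,v](σ[c<5](R)))) → 1
  γ[a; MAX(g)→h](γ[g; COUNT(*)→a]((S ⋈[g=c] π[c,v](σ[c<5](R))))) → 1
  R → 6
  (γ[a; MAX(g)→h](γ[g; COUNT(*)→a]((S ⋈[g=c] π[c,v](σ[c<5](R))))) ⋈[h=d] R) → 1

|E| = 1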